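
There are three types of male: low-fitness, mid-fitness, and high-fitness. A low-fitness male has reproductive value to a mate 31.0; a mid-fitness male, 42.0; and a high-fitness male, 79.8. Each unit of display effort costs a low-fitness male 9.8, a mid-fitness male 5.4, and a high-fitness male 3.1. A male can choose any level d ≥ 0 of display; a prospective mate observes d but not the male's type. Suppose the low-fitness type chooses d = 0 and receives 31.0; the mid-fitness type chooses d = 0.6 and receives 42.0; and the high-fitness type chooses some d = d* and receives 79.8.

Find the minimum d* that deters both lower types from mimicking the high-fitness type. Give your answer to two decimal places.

7.60

Mid-fitness type (on-path payoff 42.0 − 5.4×0.6 = 38.76) won't mimic when 38.76 ≥ 79.8 − 5.4·d*, i.e. d* ≥ 7.60.
Low-fitness type (on-path payoff 31.0) won't mimic when 31.0 ≥ 79.8 − 9.8·d*, i.e. d* ≥ 4.98.
Both must hold, so d* = max(4.98, 7.60) = 7.60. The mid-fitness type's constraint binds.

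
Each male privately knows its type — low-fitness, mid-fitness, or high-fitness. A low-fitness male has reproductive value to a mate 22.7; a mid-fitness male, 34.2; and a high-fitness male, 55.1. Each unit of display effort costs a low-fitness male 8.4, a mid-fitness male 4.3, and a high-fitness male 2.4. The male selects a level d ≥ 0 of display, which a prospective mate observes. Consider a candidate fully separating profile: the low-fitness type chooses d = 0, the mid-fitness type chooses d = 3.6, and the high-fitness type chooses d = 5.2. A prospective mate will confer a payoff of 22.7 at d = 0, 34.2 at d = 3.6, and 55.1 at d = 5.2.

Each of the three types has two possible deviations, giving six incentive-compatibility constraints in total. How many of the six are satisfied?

Low-fitness (own payoff 22.7): to d=3.6 gives 34.2 − 8.4×3.6 = 3.96 → no gain ✓; to d=5.2 gives 55.1 − 8.4×5.2 = 11.42 → no gain ✓.
High-fitness (own payoff 55.1 − 2.4×5.2 = 42.62): to d=0 gives 22.7 → no gain ✓; to d=3.6 gives 34.2 − 2.4×3.6 = 25.56 → no gain ✓.
Mid-fitness (own payoff 34.2 − 4.3×3.6 = 18.72): to d=0 gives 22.7 → profitable ✗; to d=5.2 gives 55.1 − 4.3×5.2 = 32.74 → profitable ✗.
4 of the 6 constraints hold; not an equilibrium.

4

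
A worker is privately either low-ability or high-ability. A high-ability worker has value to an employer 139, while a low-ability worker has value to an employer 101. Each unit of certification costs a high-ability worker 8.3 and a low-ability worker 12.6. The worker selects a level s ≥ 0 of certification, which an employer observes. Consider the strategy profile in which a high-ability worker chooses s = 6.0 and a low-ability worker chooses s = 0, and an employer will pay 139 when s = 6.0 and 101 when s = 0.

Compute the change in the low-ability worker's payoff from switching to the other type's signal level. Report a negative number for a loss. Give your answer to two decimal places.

Playing s = 0 the low-ability worker receives 101.
Deviating to s = 6.0 brings payment 139 at cost 12.6 × 6.0 = 75.6, netting 63.4.
Gain from deviating: 63.4 − 101 = -37.60.
The gain is negative, so the low-ability type's incentive-compatibility constraint is satisfied.

-37.60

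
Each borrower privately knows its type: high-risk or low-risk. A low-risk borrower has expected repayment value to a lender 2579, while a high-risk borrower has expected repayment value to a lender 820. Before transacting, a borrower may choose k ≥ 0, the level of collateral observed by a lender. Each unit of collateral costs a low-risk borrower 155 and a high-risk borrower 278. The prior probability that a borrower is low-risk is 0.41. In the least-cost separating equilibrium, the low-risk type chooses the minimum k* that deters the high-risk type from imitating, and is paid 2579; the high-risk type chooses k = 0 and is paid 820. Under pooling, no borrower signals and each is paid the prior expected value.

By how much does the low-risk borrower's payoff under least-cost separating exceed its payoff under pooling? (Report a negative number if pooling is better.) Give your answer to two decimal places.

57.07

Least-cost separating signal: k* solves 820 = 2579 − 278·k*, so k* = (2579 − 820)/278 ≈ 6.3273.
Low-risk type's separating payoff: 2579 − 155 × k* = 2579 − 155 × (2579 − 820)/278 = 2579 − 272645/278 ≈ 1598.2626.
Pooling payoff: 0.41 × 2579 + 0.59 × 820 = 1541.19.
Difference: 1598.2626 − 1541.19 = 57.0726, i.e. 57.07 to two decimal places.
The low-risk type prefers to separate.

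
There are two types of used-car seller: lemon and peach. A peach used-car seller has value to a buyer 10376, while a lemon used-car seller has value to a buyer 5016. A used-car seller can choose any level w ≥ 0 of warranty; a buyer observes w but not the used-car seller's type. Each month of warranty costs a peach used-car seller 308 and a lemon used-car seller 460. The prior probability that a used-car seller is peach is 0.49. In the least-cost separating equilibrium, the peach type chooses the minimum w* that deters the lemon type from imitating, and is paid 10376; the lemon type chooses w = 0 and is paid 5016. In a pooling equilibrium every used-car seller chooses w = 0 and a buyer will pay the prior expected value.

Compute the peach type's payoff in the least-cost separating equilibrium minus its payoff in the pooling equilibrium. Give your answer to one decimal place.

Least-cost separating signal: w* solves 5016 = 10376 − 460·w*, so w* = (10376 − 5016)/460 ≈ 11.6522.
Peach type's separating payoff: 10376 − 308 × w* = 10376 − 308 × (10376 − 5016)/460 = 10376 − 1650880/460 ≈ 6787.130.
Pooling payoff: 0.49 × 10376 + 0.51 × 5016 = 7642.4.
Difference: 6787.130 − 7642.4 = -855.27, i.e. -855.3 to one decimal place.
The peach type would prefer the pooling outcome.

-855.3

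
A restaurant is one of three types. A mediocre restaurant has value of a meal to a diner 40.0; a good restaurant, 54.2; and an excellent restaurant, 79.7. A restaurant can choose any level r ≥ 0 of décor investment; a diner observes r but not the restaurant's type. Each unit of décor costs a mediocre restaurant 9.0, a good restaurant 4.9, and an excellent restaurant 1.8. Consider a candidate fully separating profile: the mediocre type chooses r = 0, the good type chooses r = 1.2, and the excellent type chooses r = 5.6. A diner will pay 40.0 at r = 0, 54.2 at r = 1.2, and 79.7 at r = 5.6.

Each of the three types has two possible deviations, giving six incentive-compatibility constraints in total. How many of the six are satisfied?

Mediocre (own payoff 40.0): to r=1.2 gives 54.2 − 9.0×1.2 = 43.4 → profitable ✗; to r=5.6 gives 79.7 − 9.0×5.6 = 29.3 → no gain ✓.
Good (own payoff 54.2 − 4.9×1.2 = 48.32): to r=0 gives 40.0 → no gain ✓; to r=5.6 gives 79.7 − 4.9×5.6 = 52.26 → profitable ✗.
Excellent (own payoff 79.7 − 1.8×5.6 = 69.62): to r=0 gives 40.0 → no gain ✓; to r=1.2 gives 54.2 − 1.8×1.2 = 52.04 → no gain ✓.
4 of the 6 constraints hold; not an equilibrium.

4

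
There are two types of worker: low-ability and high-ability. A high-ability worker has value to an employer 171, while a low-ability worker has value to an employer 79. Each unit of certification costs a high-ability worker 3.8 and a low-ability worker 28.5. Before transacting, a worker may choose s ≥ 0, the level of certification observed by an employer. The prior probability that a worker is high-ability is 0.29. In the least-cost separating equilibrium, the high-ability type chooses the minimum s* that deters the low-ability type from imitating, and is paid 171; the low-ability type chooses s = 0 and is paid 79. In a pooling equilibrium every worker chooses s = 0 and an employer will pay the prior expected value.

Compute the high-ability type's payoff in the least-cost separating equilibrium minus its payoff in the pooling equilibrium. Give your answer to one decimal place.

53.1

Least-cost separating signal: s* solves 79 = 171 − 28.5·s*, so s* = (171 − 79)/28.5 ≈ 3.2281.
High-ability type's separating payoff: 171 − 3.8 × s* = 171 − 3.8 × (171 − 79)/28.5 = 171 − 349.6/28.5 ≈ 158.733.
Pooling payoff: 0.29 × 171 + 0.71 × 79 = 105.68.
Difference: 158.733 − 105.68 = 53.053, i.e. 53.1 to one decimal place.
The high-ability type prefers to separate.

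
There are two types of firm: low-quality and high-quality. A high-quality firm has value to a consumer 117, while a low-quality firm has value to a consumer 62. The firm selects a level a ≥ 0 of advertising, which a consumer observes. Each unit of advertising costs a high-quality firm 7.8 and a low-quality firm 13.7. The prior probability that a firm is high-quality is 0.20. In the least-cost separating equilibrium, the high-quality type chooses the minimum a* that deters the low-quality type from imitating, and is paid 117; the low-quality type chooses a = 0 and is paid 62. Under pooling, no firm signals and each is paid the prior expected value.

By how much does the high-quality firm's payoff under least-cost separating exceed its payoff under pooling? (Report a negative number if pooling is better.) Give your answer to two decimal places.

12.69

Least-cost separating signal: a* solves 62 = 117 − 13.7·a*, so a* = (117 − 62)/13.7 ≈ 4.0146.
High-quality type's separating payoff: 117 − 7.8 × a* = 117 − 7.8 × (117 − 62)/13.7 = 117 − 429/13.7 ≈ 85.6861.
Pooling payoff: 0.20 × 117 + 0.80 × 62 = 73.
Difference: 85.6861 − 73 = 12.6861, i.e. 12.69 to two decimal places.
The high-quality type prefers to separate.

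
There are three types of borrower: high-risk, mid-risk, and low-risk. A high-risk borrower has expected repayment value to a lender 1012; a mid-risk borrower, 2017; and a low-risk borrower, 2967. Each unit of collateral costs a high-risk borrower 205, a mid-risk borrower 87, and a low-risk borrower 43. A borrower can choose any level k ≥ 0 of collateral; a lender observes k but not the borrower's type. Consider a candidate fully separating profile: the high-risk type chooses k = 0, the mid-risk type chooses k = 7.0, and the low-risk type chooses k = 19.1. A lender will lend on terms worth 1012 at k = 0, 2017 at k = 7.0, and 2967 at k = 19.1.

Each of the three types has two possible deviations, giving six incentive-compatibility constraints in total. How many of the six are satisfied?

6

Mid-risk (own payoff 2017 − 87×7.0 = 1408): to k=0 gives 1012 → no gain ✓; to k=19.1 gives 2967 − 87×19.1 = 1305.3 → no gain ✓.
High-risk (own payoff 1012): to k=7.0 gives 2017 − 205×7.0 = 582 → no gain ✓; to k=19.1 gives 2967 − 205×19.1 = -948.5 → no gain ✓.
Low-risk (own payoff 2967 − 43×19.1 = 2145.7): to k=0 gives 1012 → no gain ✓; to k=7.0 gives 2017 − 43×7.0 = 1716 → no gain ✓.
6 of the 6 constraints hold; this profile is a separating equilibrium.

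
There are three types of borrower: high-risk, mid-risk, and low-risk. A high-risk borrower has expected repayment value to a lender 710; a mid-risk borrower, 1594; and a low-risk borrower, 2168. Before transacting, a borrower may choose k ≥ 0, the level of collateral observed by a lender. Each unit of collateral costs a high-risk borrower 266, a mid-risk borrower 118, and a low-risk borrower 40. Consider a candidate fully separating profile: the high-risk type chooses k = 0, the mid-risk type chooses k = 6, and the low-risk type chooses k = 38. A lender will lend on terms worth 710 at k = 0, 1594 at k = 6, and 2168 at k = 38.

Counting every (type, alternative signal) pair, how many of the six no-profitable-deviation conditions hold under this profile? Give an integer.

4

Mid-risk (own payoff 1594 − 118×6 = 886): to k=0 gives 710 → no gain ✓; to k=38 gives 2168 − 118×38 = -2316 → no gain ✓.
Low-risk (own payoff 2168 − 40×38 = 648): to k=0 gives 710 → profitable ✗; to k=6 gives 1594 − 40×6 = 1354 → profitable ✗.
High-risk (own payoff 710): to k=6 gives 1594 − 266×6 = -2 → no gain ✓; to k=38 gives 2168 − 266×38 = -7940 → no gain ✓.
4 of the 6 constraints hold; not an equilibrium.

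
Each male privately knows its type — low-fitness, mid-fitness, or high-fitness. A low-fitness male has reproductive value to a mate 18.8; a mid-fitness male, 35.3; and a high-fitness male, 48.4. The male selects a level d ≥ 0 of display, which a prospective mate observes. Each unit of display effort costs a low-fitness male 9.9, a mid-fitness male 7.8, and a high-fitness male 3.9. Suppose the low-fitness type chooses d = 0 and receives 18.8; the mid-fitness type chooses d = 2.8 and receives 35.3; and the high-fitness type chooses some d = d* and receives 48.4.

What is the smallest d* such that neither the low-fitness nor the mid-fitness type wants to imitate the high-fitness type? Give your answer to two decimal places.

Low-fitness type (on-path payoff 18.8) won't mimic when 18.8 ≥ 48.4 − 9.9·d*, i.e. d* ≥ 2.99.
Mid-fitness type (on-path payoff 35.3 − 7.8×2.8 = 13.46) won't mimic when 13.46 ≥ 48.4 − 7.8·d*, i.e. d* ≥ 4.48.
Both must hold, so d* = max(2.99, 4.48) = 4.48. The mid-fitness type's constraint binds.

4.48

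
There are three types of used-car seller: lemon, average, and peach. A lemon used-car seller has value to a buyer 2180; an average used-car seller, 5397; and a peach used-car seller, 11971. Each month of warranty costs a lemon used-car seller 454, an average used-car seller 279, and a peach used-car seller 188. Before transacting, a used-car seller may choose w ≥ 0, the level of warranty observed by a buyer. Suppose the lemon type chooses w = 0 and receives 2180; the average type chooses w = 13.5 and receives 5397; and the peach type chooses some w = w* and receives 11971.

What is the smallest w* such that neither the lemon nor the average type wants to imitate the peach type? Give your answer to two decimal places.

Lemon type (on-path payoff 2180) won't mimic when 2180 ≥ 11971 − 454·w*, i.e. w* ≥ 21.57.
Average type (on-path payoff 5397 − 279×13.5 = 1630.5) won't mimic when 1630.5 ≥ 11971 − 279·w*, i.e. w* ≥ 37.06.
Both must hold, so w* = max(21.57, 37.06) = 37.06. The average type's constraint binds.

37.06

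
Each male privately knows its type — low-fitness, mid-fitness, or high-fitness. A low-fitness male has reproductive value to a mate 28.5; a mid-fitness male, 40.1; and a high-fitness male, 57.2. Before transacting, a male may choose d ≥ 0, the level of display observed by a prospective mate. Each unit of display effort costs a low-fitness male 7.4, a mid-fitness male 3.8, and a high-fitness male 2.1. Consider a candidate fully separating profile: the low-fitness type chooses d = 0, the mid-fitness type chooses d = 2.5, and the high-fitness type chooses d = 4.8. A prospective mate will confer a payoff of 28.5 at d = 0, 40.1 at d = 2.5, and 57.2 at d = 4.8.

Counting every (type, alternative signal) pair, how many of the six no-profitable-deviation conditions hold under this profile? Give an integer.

Mid-fitness (own payoff 40.1 − 3.8×2.5 = 30.6): to d=0 gives 28.5 → no gain ✓; to d=4.8 gives 57.2 − 3.8×4.8 = 38.96 → profitable ✗.
Low-fitness (own payoff 28.5): to d=2.5 gives 40.1 − 7.4×2.5 = 21.6 → no gain ✓; to d=4.8 gives 57.2 − 7.4×4.8 = 21.68 → no gain ✓.
High-fitness (own payoff 57.2 − 2.1×4.8 = 47.12): to d=0 gives 28.5 → no gain ✓; to d=2.5 gives 40.1 − 2.1×2.5 = 34.85 → no gain ✓.
5 of the 6 constraints hold; not an equilibrium.

5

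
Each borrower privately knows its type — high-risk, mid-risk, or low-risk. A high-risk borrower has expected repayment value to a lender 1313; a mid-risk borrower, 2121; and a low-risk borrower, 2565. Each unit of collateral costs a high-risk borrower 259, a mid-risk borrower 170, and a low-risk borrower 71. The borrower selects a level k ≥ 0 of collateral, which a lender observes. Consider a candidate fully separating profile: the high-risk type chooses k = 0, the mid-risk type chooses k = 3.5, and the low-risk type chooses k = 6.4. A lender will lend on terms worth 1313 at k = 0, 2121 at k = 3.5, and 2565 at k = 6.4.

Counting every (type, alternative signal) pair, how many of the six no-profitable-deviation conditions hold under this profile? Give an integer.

High-risk (own payoff 1313): to k=3.5 gives 2121 − 259×3.5 = 1214.5 → no gain ✓; to k=6.4 gives 2565 − 259×6.4 = 907.4 → no gain ✓.
Mid-risk (own payoff 2121 − 170×3.5 = 1526): to k=0 gives 1313 → no gain ✓; to k=6.4 gives 2565 − 170×6.4 = 1477 → no gain ✓.
Low-risk (own payoff 2565 − 71×6.4 = 2110.6): to k=0 gives 1313 → no gain ✓; to k=3.5 gives 2121 − 71×3.5 = 1872.5 → no gain ✓.
6 of the 6 constraints hold; this profile is a separating equilibrium.

6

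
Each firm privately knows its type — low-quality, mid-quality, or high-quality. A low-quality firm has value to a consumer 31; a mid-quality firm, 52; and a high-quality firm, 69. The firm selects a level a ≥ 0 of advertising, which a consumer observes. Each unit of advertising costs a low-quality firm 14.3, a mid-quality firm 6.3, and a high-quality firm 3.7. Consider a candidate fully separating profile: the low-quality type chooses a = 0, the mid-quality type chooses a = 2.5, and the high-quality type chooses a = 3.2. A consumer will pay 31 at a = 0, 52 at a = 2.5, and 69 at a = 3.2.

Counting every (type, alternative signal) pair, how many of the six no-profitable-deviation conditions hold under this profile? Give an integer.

Mid-quality (own payoff 52 − 6.3×2.5 = 36.25): to a=0 gives 31 → no gain ✓; to a=3.2 gives 69 − 6.3×3.2 = 48.84 → profitable ✗.
High-quality (own payoff 69 − 3.7×3.2 = 57.16): to a=0 gives 31 → no gain ✓; to a=2.5 gives 52 − 3.7×2.5 = 42.75 → no gain ✓.
Low-quality (own payoff 31): to a=2.5 gives 52 − 14.3×2.5 = 16.25 → no gain ✓; to a=3.2 gives 69 − 14.3×3.2 = 23.24 → no gain ✓.
5 of the 6 constraints hold; not an equilibrium.

5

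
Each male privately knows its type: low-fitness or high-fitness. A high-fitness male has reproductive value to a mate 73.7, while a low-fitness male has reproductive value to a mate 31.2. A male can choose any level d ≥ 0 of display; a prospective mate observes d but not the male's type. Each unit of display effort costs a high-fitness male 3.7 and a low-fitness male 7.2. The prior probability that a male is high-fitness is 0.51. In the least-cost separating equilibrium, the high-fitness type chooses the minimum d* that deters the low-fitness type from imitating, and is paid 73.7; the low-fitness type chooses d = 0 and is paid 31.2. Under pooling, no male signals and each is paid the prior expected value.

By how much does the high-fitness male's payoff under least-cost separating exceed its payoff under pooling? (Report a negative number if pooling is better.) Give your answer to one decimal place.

-1.0

Least-cost separating signal: d* solves 31.2 = 73.7 − 7.2·d*, so d* = (73.7 − 31.2)/7.2 ≈ 5.9028.
High-fitness type's separating payoff: 73.7 − 3.7 × d* = 73.7 − 3.7 × (73.7 − 31.2)/7.2 = 73.7 − 157.25/7.2 ≈ 51.860.
Pooling payoff: 0.51 × 73.7 + 0.49 × 31.2 = 52.875.
Difference: 51.860 − 52.875 = -1.015, i.e. -1.0 to one decimal place.
The high-fitness type would prefer the pooling outcome.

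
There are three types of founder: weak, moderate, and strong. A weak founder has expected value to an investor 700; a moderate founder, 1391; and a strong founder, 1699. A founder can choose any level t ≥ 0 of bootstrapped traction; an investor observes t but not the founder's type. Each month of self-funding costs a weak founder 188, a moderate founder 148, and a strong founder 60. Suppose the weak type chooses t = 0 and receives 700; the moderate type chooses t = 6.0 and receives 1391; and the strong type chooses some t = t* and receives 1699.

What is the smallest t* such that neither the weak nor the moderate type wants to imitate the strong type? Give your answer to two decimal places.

8.08

Weak type (on-path payoff 700) won't mimic when 700 ≥ 1699 − 188·t*, i.e. t* ≥ 5.31.
Moderate type (on-path payoff 1391 − 148×6.0 = 503) won't mimic when 503 ≥ 1699 − 148·t*, i.e. t* ≥ 8.08.
Both must hold, so t* = max(5.31, 8.08) = 8.08. The moderate type's constraint binds.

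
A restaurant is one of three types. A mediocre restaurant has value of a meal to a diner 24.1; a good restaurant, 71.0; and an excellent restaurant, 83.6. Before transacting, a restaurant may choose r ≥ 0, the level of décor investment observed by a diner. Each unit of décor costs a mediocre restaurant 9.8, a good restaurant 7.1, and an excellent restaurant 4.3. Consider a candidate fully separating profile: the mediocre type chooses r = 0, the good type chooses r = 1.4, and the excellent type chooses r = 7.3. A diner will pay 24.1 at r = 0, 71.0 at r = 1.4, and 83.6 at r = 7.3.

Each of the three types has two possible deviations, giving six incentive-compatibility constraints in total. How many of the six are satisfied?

Mediocre (own payoff 24.1): to r=1.4 gives 71.0 − 9.8×1.4 = 57.28 → profitable ✗; to r=7.3 gives 83.6 − 9.8×7.3 = 12.06 → no gain ✓.
Good (own payoff 71.0 − 7.1×1.4 = 61.06): to r=0 gives 24.1 → no gain ✓; to r=7.3 gives 83.6 − 7.1×7.3 = 31.77 → no gain ✓.
Excellent (own payoff 83.6 − 4.3×7.3 = 52.21): to r=0 gives 24.1 → no gain ✓; to r=1.4 gives 71.0 − 4.3×1.4 = 64.98 → profitable ✗.
4 of the 6 constraints hold; not an equilibrium.

4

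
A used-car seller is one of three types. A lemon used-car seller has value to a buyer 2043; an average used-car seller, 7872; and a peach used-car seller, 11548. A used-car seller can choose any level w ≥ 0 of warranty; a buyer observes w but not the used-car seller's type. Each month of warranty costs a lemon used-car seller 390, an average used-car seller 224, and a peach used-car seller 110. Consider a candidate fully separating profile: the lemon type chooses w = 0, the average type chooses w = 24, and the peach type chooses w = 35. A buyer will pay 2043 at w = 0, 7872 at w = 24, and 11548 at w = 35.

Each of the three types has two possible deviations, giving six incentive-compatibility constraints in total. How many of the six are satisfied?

5

Lemon (own payoff 2043): to w=24 gives 7872 − 390×24 = -1488 → no gain ✓; to w=35 gives 11548 − 390×35 = -2102 → no gain ✓.
Peach (own payoff 11548 − 110×35 = 7698): to w=0 gives 2043 → no gain ✓; to w=24 gives 7872 − 110×24 = 5232 → no gain ✓.
Average (own payoff 7872 − 224×24 = 2496): to w=0 gives 2043 → no gain ✓; to w=35 gives 11548 − 224×35 = 3708 → profitable ✗.
5 of the 6 constraints hold; not an equilibrium.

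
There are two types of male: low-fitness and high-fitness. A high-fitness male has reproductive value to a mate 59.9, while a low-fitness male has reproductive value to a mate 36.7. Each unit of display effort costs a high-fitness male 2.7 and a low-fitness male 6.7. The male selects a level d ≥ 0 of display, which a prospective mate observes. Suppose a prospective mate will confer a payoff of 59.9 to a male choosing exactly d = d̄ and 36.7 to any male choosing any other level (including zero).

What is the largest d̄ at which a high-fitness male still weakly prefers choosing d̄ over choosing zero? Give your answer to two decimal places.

Choosing d̄ yields the high-fitness type 59.9 − 2.7·d̄; choosing zero yields 36.7.
The high-fitness type is indifferent at 59.9 − 2.7·d̄ = 36.7, i.e. d̄ = (59.9 − 36.7) / 2.7 ≈ 8.59.
For any d̄ above 8.59 the high-fitness type would rather pool at zero, so separation collapses.

8.59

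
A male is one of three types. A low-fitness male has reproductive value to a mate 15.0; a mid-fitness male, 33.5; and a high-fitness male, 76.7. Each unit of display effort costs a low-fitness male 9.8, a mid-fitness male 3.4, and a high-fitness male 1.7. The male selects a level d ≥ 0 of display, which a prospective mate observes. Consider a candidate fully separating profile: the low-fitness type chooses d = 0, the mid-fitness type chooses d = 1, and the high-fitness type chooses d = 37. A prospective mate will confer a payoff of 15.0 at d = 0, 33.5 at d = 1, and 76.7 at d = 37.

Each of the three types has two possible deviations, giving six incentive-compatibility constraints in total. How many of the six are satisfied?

Mid-fitness (own payoff 33.5 − 3.4×1 = 30.1): to d=0 gives 15.0 → no gain ✓; to d=37 gives 76.7 − 3.4×37 = -49.1 → no gain ✓.
High-fitness (own payoff 76.7 − 1.7×37 = 13.8): to d=0 gives 15.0 → profitable ✗; to d=1 gives 33.5 − 1.7×1 = 31.8 → profitable ✗.
Low-fitness (own payoff 15.0): to d=1 gives 33.5 − 9.8×1 = 23.7 → profitable ✗; to d=37 gives 76.7 − 9.8×37 = -285.9 → no gain ✓.
3 of the 6 constraints hold; not an equilibrium.

3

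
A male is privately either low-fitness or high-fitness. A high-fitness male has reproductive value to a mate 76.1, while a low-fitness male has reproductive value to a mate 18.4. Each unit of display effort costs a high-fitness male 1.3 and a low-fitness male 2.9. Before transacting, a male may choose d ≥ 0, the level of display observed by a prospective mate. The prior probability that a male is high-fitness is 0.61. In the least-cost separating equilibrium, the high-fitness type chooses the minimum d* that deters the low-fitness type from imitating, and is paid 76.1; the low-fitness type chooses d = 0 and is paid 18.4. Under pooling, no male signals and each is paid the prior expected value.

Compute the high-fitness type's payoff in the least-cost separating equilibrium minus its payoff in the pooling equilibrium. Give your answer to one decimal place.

-3.4

Least-cost separating signal: d* solves 18.4 = 76.1 − 2.9·d*, so d* = (76.1 − 18.4)/2.9 ≈ 19.8966.
High-fitness type's separating payoff: 76.1 − 1.3 × d* = 76.1 − 1.3 × (76.1 − 18.4)/2.9 = 76.1 − 75.01/2.9 ≈ 50.234.
Pooling payoff: 0.61 × 76.1 + 0.39 × 18.4 = 53.597.
Difference: 50.234 − 53.597 = -3.363, i.e. -3.4 to one decimal place.
The high-fitness type would prefer the pooling outcome.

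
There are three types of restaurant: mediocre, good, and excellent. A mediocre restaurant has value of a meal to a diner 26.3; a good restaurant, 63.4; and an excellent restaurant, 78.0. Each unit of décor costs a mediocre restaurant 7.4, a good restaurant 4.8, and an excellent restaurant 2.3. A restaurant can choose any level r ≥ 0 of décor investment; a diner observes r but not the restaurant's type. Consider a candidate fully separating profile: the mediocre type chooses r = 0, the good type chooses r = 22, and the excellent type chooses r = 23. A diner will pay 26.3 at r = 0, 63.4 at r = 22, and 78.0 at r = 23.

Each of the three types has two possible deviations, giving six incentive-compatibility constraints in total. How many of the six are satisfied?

3

Mediocre (own payoff 26.3): to r=22 gives 63.4 − 7.4×22 = -99.4 → no gain ✓; to r=23 gives 78.0 − 7.4×23 = -92.2 → no gain ✓.
Excellent (own payoff 78.0 − 2.3×23 = 25.1): to r=0 gives 26.3 → profitable ✗; to r=22 gives 63.4 − 2.3×22 = 12.8 → no gain ✓.
Good (own payoff 63.4 − 4.8×22 = -42.2): to r=0 gives 26.3 → profitable ✗; to r=23 gives 78.0 − 4.8×23 = -32.4 → profitable ✗.
3 of the 6 constraints hold; not an equilibrium.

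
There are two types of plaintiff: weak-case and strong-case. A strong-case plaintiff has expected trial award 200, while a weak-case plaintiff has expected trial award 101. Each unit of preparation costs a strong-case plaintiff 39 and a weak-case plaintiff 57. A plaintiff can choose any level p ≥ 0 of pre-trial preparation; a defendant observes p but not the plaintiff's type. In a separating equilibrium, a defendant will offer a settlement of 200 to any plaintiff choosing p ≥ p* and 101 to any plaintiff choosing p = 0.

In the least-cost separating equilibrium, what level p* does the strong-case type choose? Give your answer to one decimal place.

A weak-case plaintiff choosing p = 0 receives 101.
Imitating at p* instead would pay 200 at cost 57·p*, netting 200 − 57·p*.
Indifference: 101 = 200 − 57·p*, so p* = (200 − 101) / 57 ≈ 1.7.
This is the weak-case type's binding incentive-compatibility constraint; any p ≥ 1.7 sustains separation on that side.

1.7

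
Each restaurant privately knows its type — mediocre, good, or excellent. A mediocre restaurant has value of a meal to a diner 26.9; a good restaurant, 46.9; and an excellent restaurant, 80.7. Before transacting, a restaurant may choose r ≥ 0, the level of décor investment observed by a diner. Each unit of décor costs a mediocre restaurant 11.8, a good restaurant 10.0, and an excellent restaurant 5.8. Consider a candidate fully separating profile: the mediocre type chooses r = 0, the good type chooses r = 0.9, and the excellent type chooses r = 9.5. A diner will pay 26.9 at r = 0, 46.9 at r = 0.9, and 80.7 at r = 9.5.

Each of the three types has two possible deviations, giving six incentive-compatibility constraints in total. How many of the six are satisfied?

Mediocre (own payoff 26.9): to r=0.9 gives 46.9 − 11.8×0.9 = 36.28 → profitable ✗; to r=9.5 gives 80.7 − 11.8×9.5 = -31.4 → no gain ✓.
Excellent (own payoff 80.7 − 5.8×9.5 = 25.6): to r=0 gives 26.9 → profitable ✗; to r=0.9 gives 46.9 − 5.8×0.9 = 41.68 → profitable ✗.
Good (own payoff 46.9 − 10.0×0.9 = 37.9): to r=0 gives 26.9 → no gain ✓; to r=9.5 gives 80.7 − 10.0×9.5 = -14.3 → no gain ✓.
3 of the 6 constraints hold; not an equilibrium.

3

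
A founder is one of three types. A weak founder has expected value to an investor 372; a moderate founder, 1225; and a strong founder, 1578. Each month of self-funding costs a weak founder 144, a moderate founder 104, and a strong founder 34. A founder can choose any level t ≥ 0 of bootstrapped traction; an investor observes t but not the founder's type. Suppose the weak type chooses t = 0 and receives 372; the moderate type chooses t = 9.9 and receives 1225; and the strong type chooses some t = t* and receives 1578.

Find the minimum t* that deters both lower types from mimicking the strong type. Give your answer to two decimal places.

Moderate type (on-path payoff 1225 − 104×9.9 = 195.4) won't mimic when 195.4 ≥ 1578 − 104·t*, i.e. t* ≥ 13.29.
Weak type (on-path payoff 372) won't mimic when 372 ≥ 1578 − 144·t*, i.e. t* ≥ 8.38.
Both must hold, so t* = max(8.38, 13.29) = 13.29. The moderate type's constraint binds.

13.29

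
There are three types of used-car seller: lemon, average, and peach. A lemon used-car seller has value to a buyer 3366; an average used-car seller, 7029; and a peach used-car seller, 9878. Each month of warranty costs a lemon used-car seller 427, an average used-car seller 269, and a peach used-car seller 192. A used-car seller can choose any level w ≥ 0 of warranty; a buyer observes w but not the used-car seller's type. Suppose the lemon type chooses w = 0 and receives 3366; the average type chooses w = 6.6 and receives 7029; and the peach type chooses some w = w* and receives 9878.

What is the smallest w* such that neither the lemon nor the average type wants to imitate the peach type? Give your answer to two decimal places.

17.19

Lemon type (on-path payoff 3366) won't mimic when 3366 ≥ 9878 − 427·w*, i.e. w* ≥ 15.25.
Average type (on-path payoff 7029 − 269×6.6 = 5253.6) won't mimic when 5253.6 ≥ 9878 − 269·w*, i.e. w* ≥ 17.19.
Both must hold, so w* = max(15.25, 17.19) = 17.19. The average type's constraint binds.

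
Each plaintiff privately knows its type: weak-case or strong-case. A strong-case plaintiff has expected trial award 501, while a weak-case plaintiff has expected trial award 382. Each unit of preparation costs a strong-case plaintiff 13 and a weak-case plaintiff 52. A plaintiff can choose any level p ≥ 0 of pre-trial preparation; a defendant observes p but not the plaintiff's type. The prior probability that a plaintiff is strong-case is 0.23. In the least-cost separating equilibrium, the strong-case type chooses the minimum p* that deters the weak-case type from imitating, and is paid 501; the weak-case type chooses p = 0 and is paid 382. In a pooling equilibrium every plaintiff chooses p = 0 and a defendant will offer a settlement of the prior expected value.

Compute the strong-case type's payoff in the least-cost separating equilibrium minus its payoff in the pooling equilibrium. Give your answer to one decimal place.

Least-cost separating signal: p* solves 382 = 501 − 52·p*, so p* = (501 − 382)/52 ≈ 2.2885.
Strong-case type's separating payoff: 501 − 13 × p* = 501 − 13 × (501 − 382)/52 = 501 − 1547/52 = 471.25.
Pooling payoff: 0.23 × 501 + 0.77 × 382 = 409.37.
Difference: 471.25 − 409.37 = 61.88, i.e. 61.9 to one decimal place.
The strong-case type prefers to separate.

61.9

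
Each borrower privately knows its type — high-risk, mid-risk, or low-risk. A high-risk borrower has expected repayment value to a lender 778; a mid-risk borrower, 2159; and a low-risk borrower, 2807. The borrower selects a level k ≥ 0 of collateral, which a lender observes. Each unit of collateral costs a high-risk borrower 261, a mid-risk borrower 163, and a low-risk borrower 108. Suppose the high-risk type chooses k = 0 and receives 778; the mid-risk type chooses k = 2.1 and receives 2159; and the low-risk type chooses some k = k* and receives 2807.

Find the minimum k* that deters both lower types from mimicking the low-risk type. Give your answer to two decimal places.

7.77

Mid-risk type (on-path payoff 2159 − 163×2.1 = 1816.7) won't mimic when 1816.7 ≥ 2807 − 163·k*, i.e. k* ≥ 6.08.
High-risk type (on-path payoff 778) won't mimic when 778 ≥ 2807 − 261·k*, i.e. k* ≥ 7.77.
Both must hold, so k* = max(7.77, 6.08) = 7.77. The high-risk type's constraint binds.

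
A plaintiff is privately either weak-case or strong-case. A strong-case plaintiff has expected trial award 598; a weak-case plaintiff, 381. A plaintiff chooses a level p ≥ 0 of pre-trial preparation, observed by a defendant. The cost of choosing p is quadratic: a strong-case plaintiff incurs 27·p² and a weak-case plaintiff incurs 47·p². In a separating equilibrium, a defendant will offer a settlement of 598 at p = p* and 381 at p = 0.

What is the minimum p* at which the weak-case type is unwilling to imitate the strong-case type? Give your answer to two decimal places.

The weak-case type at p = 0 receives 381; imitating at p* yields 598 − 47·p*².
Indifference: 381 = 598 − 47·p*², so p*² = (598 − 381) / 47 ≈ 4.6170.
p* = √4.6170 ≈ 2.15.

2.15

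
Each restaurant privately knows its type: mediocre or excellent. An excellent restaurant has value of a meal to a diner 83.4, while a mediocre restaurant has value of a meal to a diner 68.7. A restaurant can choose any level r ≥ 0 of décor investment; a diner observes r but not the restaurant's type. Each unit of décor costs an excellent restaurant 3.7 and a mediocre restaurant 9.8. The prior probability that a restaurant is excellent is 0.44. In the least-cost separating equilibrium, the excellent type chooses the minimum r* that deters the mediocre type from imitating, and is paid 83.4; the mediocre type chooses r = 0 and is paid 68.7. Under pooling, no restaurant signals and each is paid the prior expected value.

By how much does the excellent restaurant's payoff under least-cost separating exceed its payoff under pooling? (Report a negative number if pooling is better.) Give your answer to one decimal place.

2.7

Least-cost separating signal: r* solves 68.7 = 83.4 − 9.8·r*, so r* = (83.4 − 68.7)/9.8 = 1.5.
Excellent type's separating payoff: 83.4 − 3.7 × r* = 83.4 − 3.7 × (83.4 − 68.7)/9.8 = 83.4 − 54.39/9.8 = 77.85.
Pooling payoff: 0.44 × 83.4 + 0.56 × 68.7 = 75.168.
Difference: 77.85 − 75.168 = 2.682, i.e. 2.7 to one decimal place.
The excellent type prefers to separate.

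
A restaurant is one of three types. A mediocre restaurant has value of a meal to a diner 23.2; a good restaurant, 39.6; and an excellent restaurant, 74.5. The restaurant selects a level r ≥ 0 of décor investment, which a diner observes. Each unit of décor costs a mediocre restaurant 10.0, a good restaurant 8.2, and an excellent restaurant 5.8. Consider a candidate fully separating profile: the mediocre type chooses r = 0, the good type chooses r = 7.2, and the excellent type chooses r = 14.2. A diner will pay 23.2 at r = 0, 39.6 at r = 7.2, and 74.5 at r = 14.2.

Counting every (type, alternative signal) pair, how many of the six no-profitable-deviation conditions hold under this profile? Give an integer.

3

Mediocre (own payoff 23.2): to r=7.2 gives 39.6 − 10.0×7.2 = -32.4 → no gain ✓; to r=14.2 gives 74.5 − 10.0×14.2 = -67.5 → no gain ✓.
Good (own payoff 39.6 − 8.2×7.2 = -19.44): to r=0 gives 23.2 → profitable ✗; to r=14.2 gives 74.5 − 8.2×14.2 = -41.94 → no gain ✓.
Excellent (own payoff 74.5 − 5.8×14.2 = -7.86): to r=0 gives 23.2 → profitable ✗; to r=7.2 gives 39.6 − 5.8×7.2 = -2.16 → profitable ✗.
3 of the 6 constraints hold; not an equilibrium.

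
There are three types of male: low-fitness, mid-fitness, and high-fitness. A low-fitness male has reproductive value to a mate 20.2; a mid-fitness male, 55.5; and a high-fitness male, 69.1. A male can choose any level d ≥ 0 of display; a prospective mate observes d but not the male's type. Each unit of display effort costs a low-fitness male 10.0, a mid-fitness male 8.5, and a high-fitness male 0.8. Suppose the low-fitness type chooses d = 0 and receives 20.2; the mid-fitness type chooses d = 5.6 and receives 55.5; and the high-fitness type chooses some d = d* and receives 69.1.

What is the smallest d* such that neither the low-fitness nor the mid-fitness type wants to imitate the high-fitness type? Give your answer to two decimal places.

Mid-fitness type (on-path payoff 55.5 − 8.5×5.6 = 7.9) won't mimic when 7.9 ≥ 69.1 − 8.5·d*, i.e. d* ≥ 7.20.
Low-fitness type (on-path payoff 20.2) won't mimic when 20.2 ≥ 69.1 − 10.0·d*, i.e. d* ≥ 4.89.
Both must hold, so d* = max(4.89, 7.20) = 7.20. The mid-fitness type's constraint binds.

7.20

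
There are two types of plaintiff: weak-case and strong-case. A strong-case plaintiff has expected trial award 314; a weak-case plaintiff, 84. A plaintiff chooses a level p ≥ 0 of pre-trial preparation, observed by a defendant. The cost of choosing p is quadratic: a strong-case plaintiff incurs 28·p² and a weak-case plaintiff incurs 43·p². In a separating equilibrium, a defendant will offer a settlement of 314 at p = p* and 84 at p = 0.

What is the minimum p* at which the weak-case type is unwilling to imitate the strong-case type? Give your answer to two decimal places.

2.31

The weak-case type at p = 0 receives 84; imitating at p* yields 314 − 43·p*².
Indifference: 84 = 314 − 43·p*², so p*² = (314 − 84) / 43 ≈ 5.3488.
p* = √5.3488 ≈ 2.31.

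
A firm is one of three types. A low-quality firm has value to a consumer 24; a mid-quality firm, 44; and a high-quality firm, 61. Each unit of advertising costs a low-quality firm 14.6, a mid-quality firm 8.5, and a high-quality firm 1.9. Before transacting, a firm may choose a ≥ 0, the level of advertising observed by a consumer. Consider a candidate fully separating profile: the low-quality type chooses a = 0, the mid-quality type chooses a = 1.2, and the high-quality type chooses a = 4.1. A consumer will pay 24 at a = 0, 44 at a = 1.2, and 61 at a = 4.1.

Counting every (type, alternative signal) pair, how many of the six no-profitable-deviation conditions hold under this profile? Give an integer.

Mid-quality (own payoff 44 − 8.5×1.2 = 33.8): to a=0 gives 24 → no gain ✓; to a=4.1 gives 61 − 8.5×4.1 = 26.15 → no gain ✓.
Low-quality (own payoff 24): to a=1.2 gives 44 − 14.6×1.2 = 26.48 → profitable ✗; to a=4.1 gives 61 − 14.6×4.1 = 1.14 → no gain ✓.
High-quality (own payoff 61 − 1.9×4.1 = 53.21): to a=0 gives 24 → no gain ✓; to a=1.2 gives 44 − 1.9×1.2 = 41.72 → no gain ✓.
5 of the 6 constraints hold; not an equilibrium.

5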